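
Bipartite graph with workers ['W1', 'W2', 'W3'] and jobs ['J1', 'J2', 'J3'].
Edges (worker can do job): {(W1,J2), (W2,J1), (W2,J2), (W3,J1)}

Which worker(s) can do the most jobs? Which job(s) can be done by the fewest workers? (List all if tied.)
Most versatile: W2 (2 jobs); Least covered: J3 (0 workers)

Worker degrees (jobs they can do): W1:1, W2:2, W3:1
Job degrees (workers who can do it): J1:2, J2:2, J3:0

Maximum worker degree is 2, achieved by: W2
Minimum job degree is 0, achieved by: J3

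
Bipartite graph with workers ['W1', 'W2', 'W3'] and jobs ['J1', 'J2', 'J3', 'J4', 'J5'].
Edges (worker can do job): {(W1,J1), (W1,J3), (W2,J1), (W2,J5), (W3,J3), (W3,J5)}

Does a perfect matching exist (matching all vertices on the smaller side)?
Yes, perfect matching exists (size 3)

Perfect matching: {(W1,J1), (W2,J5), (W3,J3)}
All 3 vertices on the smaller side are matched.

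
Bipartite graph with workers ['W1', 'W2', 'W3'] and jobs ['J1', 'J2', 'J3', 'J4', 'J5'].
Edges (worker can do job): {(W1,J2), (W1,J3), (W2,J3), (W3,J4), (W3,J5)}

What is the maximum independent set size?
Maximum independent set = 5

By König's theorem:
- Min vertex cover = Max matching = 3
- Max independent set = Total vertices - Min vertex cover
- Max independent set = 8 - 3 = 5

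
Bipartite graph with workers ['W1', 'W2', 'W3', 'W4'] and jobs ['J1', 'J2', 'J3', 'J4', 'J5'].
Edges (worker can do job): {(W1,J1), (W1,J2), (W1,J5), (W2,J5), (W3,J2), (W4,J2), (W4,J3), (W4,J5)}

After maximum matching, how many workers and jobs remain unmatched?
Unmatched: 0 workers, 1 jobs

Maximum matching size: 4
Workers: 4 total, 4 matched, 0 unmatched
Jobs: 5 total, 4 matched, 1 unmatched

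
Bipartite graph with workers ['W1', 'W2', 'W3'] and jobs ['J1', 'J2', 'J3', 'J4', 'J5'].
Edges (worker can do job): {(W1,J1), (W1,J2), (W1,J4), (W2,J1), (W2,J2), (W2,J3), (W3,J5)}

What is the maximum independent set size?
Maximum independent set = 5

By König's theorem:
- Min vertex cover = Max matching = 3
- Max independent set = Total vertices - Min vertex cover
- Max independent set = 8 - 3 = 5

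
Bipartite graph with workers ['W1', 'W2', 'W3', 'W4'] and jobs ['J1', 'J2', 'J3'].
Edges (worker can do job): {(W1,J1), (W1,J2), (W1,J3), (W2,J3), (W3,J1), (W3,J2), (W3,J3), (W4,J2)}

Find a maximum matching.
Matching: {(W1,J3), (W3,J1), (W4,J2)}

Maximum matching (size 3):
  W1 → J3
  W3 → J1
  W4 → J2

Each worker is assigned to at most one job, and each job to at most one worker.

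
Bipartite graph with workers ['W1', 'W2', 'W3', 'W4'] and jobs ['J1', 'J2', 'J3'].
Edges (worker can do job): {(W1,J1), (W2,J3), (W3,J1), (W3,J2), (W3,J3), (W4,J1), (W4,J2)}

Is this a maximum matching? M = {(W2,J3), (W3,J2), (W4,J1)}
Yes, size 3 is maximum

Proposed matching has size 3.
Maximum matching size for this graph: 3.

This is a maximum matching.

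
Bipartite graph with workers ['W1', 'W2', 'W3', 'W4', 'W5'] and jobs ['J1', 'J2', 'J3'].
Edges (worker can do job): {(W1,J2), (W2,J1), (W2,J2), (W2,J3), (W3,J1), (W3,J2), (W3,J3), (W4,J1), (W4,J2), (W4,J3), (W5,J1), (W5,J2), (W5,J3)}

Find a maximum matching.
Matching: {(W3,J1), (W4,J2), (W5,J3)}

Maximum matching (size 3):
  W3 → J1
  W4 → J2
  W5 → J3

Each worker is assigned to at most one job, and each job to at most one worker.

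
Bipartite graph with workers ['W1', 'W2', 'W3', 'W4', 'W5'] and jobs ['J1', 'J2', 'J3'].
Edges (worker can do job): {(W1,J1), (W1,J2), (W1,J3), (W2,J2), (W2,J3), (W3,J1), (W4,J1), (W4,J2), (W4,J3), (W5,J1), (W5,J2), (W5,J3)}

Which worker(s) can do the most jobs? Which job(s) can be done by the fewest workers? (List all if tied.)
Most versatile: W1, W4, W5 (3 jobs); Least covered: J1, J2, J3 (4 workers)

Worker degrees (jobs they can do): W1:3, W2:2, W3:1, W4:3, W5:3
Job degrees (workers who can do it): J1:4, J2:4, J3:4

Maximum worker degree is 3, achieved by: W1, W4, W5
Minimum job degree is 4, achieved by: J1, J2, J3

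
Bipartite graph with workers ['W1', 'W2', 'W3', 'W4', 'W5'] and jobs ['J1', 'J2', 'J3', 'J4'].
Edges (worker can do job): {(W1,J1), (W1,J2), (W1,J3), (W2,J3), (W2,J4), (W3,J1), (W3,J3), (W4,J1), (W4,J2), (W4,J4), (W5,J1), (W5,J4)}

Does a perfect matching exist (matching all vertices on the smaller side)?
Yes, perfect matching exists (size 4)

Perfect matching: {(W1,J2), (W3,J3), (W4,J4), (W5,J1)}
All 4 vertices on the smaller side are matched.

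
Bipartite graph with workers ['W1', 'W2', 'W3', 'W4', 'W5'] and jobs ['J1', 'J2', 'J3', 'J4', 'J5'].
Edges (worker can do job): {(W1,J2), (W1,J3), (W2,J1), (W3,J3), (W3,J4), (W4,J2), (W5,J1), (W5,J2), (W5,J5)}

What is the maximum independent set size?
Maximum independent set = 5

By König's theorem:
- Min vertex cover = Max matching = 5
- Max independent set = Total vertices - Min vertex cover
- Max independent set = 10 - 5 = 5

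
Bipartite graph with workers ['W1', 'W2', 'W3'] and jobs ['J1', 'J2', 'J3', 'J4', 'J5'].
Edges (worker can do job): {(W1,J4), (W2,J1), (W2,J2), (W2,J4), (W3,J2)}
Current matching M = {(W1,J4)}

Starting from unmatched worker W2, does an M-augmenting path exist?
Yes: W2 → J2

An M-augmenting path alternates non-matching / matching edges, starting and ending at unmatched vertices.
Path: W2 → J2
(J2 is unmatched in M, so the path is augmenting.)
Flipping edges along this path would increase |M| from 1 to 2.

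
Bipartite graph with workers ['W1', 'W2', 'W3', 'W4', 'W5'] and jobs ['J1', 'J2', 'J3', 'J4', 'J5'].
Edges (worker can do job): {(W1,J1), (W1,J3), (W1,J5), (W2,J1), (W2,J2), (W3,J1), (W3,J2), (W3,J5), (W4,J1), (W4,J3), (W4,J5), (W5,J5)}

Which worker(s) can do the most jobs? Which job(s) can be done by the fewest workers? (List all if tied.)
Most versatile: W1, W3, W4 (3 jobs); Least covered: J4 (0 workers)

Worker degrees (jobs they can do): W1:3, W2:2, W3:3, W4:3, W5:1
Job degrees (workers who can do it): J1:4, J2:2, J3:2, J4:0, J5:4

Maximum worker degree is 3, achieved by: W1, W3, W4
Minimum job degree is 0, achieved by: J4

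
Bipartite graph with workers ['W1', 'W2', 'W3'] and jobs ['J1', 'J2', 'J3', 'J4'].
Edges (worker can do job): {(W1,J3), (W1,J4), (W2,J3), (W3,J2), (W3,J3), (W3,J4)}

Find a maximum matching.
Matching: {(W1,J4), (W2,J3), (W3,J2)}

Maximum matching (size 3):
  W1 → J4
  W2 → J3
  W3 → J2

Each worker is assigned to at most one job, and each job to at most one worker.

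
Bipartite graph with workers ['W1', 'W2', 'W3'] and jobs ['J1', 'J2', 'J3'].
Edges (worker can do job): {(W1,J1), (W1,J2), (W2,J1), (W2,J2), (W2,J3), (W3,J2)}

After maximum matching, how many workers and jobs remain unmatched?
Unmatched: 0 workers, 0 jobs

Maximum matching size: 3
Workers: 3 total, 3 matched, 0 unmatched
Jobs: 3 total, 3 matched, 0 unmatched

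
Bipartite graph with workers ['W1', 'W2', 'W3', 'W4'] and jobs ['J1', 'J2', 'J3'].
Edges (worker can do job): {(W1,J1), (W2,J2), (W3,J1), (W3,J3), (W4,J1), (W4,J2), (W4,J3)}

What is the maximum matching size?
Maximum matching size = 3

Maximum matching: {(W1,J1), (W3,J3), (W4,J2)}
Size: 3

This assigns 3 workers to 3 distinct jobs.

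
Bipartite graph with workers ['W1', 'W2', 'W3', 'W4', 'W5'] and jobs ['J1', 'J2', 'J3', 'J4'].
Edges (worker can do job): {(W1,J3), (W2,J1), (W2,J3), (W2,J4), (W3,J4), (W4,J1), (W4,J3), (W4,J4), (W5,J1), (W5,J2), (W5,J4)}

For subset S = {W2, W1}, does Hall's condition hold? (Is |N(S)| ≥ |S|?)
Yes: |N(S)| = 3, |S| = 2

Subset S = {W2, W1}
Neighbors N(S) = {J1, J3, J4}

|N(S)| = 3, |S| = 2
Hall's condition: |N(S)| ≥ |S| is satisfied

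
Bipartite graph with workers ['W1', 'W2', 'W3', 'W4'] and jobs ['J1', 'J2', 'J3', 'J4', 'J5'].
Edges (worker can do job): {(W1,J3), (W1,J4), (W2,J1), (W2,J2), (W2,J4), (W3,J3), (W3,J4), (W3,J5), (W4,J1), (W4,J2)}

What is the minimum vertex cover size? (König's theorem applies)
Minimum vertex cover size = 4

By König's theorem: in bipartite graphs,
min vertex cover = max matching = 4

Maximum matching has size 4, so minimum vertex cover also has size 4.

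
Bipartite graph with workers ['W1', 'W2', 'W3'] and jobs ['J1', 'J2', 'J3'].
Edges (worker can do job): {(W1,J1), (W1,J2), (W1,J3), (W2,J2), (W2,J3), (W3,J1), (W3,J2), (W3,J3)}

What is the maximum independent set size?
Maximum independent set = 3

By König's theorem:
- Min vertex cover = Max matching = 3
- Max independent set = Total vertices - Min vertex cover
- Max independent set = 6 - 3 = 3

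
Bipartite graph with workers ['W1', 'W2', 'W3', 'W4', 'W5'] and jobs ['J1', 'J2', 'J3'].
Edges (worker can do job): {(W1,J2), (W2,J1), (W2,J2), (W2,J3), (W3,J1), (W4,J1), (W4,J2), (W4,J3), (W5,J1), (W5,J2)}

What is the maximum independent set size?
Maximum independent set = 5

By König's theorem:
- Min vertex cover = Max matching = 3
- Max independent set = Total vertices - Min vertex cover
- Max independent set = 8 - 3 = 5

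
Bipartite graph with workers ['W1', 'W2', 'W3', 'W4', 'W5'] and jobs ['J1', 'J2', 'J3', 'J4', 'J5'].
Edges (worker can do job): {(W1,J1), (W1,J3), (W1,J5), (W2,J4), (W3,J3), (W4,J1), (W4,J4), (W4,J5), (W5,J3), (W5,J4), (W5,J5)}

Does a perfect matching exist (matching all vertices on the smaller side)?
No, maximum matching has size 4 < 5

Maximum matching has size 4, need 5 for perfect matching.
Unmatched workers: ['W2']
Unmatched jobs: ['J2']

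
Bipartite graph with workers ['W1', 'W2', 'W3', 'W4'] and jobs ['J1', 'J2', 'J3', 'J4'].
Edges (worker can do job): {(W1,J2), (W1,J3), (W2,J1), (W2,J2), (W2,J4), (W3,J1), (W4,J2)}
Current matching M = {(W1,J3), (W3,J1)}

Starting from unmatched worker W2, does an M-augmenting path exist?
Yes: W2 → J4

An M-augmenting path alternates non-matching / matching edges, starting and ending at unmatched vertices.
Path: W2 → J4
(J4 is unmatched in M, so the path is augmenting.)
Flipping edges along this path would increase |M| from 2 to 3.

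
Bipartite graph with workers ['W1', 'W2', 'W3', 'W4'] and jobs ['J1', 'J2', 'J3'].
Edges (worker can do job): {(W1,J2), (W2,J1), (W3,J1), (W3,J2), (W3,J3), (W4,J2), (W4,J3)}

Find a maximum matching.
Matching: {(W2,J1), (W3,J2), (W4,J3)}

Maximum matching (size 3):
  W2 → J1
  W3 → J2
  W4 → J3

Each worker is assigned to at most one job, and each job to at most one worker.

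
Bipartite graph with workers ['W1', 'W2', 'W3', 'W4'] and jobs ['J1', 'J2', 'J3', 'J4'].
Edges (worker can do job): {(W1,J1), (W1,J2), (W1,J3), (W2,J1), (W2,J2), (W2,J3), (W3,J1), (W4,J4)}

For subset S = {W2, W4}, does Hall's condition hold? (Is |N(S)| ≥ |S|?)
Yes: |N(S)| = 4, |S| = 2

Subset S = {W2, W4}
Neighbors N(S) = {J1, J2, J3, J4}

|N(S)| = 4, |S| = 2
Hall's condition: |N(S)| ≥ |S| is satisfied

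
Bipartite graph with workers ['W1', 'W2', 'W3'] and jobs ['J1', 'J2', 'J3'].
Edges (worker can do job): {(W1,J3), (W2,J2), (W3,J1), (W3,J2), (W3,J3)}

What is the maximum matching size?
Maximum matching size = 3

Maximum matching: {(W1,J3), (W2,J2), (W3,J1)}
Size: 3

This assigns 3 workers to 3 distinct jobs.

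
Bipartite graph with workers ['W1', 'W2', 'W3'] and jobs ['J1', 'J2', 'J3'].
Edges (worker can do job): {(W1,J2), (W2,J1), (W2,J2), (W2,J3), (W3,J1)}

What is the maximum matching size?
Maximum matching size = 3

Maximum matching: {(W1,J2), (W2,J3), (W3,J1)}
Size: 3

This assigns 3 workers to 3 distinct jobs.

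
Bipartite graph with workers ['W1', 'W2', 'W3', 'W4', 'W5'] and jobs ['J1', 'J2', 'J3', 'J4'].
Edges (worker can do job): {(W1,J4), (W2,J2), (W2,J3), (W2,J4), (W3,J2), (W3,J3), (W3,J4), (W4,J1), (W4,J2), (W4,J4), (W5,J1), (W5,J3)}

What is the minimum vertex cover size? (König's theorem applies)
Minimum vertex cover size = 4

By König's theorem: in bipartite graphs,
min vertex cover = max matching = 4

Maximum matching has size 4, so minimum vertex cover also has size 4.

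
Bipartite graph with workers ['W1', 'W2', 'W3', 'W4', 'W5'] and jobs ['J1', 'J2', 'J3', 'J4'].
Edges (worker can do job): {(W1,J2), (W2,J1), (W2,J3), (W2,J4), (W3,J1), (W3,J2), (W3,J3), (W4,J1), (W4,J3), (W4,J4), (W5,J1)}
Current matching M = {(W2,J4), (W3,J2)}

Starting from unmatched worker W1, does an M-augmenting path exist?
Yes: W1 → J2 → W3 → J1

An M-augmenting path alternates non-matching / matching edges, starting and ending at unmatched vertices.
Path: W1 → J2 → W3 → J1
(J1 is unmatched in M, so the path is augmenting.)
Flipping edges along this path would increase |M| from 2 to 3.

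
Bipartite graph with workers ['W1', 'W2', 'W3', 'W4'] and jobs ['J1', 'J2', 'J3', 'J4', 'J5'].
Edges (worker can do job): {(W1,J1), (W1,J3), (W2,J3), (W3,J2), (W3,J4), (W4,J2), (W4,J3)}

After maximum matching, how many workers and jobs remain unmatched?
Unmatched: 0 workers, 1 jobs

Maximum matching size: 4
Workers: 4 total, 4 matched, 0 unmatched
Jobs: 5 total, 4 matched, 1 unmatched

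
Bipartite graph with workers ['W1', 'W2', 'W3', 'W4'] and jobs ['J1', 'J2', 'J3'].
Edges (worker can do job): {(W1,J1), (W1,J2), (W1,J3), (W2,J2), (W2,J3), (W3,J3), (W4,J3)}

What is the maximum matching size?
Maximum matching size = 3

Maximum matching: {(W1,J1), (W2,J2), (W4,J3)}
Size: 3

This assigns 3 workers to 3 distinct jobs.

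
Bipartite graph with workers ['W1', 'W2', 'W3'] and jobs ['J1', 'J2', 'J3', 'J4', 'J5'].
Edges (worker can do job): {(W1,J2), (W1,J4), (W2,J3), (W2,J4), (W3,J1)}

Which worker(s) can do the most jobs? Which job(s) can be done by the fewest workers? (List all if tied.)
Most versatile: W1, W2 (2 jobs); Least covered: J5 (0 workers)

Worker degrees (jobs they can do): W1:2, W2:2, W3:1
Job degrees (workers who can do it): J1:1, J2:1, J3:1, J4:2, J5:0

Maximum worker degree is 2, achieved by: W1, W2
Minimum job degree is 0, achieved by: J5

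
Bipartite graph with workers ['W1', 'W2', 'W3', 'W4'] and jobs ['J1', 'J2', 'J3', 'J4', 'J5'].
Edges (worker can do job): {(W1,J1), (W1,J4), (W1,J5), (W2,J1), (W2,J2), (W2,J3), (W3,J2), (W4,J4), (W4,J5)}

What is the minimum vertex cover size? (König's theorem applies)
Minimum vertex cover size = 4

By König's theorem: in bipartite graphs,
min vertex cover = max matching = 4

Maximum matching has size 4, so minimum vertex cover also has size 4.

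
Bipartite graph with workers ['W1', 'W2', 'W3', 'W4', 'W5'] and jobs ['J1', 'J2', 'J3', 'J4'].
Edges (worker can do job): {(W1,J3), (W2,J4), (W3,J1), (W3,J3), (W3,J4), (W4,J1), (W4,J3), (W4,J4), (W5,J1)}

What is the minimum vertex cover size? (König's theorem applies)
Minimum vertex cover size = 3

By König's theorem: in bipartite graphs,
min vertex cover = max matching = 3

Maximum matching has size 3, so minimum vertex cover also has size 3.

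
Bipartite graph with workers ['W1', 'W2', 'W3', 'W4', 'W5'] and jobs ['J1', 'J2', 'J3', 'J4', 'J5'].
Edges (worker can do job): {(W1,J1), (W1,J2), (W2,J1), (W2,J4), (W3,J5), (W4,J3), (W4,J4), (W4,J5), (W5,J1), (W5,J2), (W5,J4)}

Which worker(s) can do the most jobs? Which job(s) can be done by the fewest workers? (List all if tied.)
Most versatile: W4, W5 (3 jobs); Least covered: J3 (1 workers)

Worker degrees (jobs they can do): W1:2, W2:2, W3:1, W4:3, W5:3
Job degrees (workers who can do it): J1:3, J2:2, J3:1, J4:3, J5:2

Maximum worker degree is 3, achieved by: W4, W5
Minimum job degree is 1, achieved by: J3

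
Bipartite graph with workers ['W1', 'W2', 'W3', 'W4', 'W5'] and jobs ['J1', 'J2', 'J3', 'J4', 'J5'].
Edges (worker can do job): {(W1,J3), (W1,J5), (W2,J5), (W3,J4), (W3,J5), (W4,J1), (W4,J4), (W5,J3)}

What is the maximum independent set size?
Maximum independent set = 6

By König's theorem:
- Min vertex cover = Max matching = 4
- Max independent set = Total vertices - Min vertex cover
- Max independent set = 10 - 4 = 6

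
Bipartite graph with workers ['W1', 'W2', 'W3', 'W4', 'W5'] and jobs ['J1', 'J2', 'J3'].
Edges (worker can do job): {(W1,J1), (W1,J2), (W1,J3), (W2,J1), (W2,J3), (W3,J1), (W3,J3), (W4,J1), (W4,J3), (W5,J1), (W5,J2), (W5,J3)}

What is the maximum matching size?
Maximum matching size = 3

Maximum matching: {(W3,J3), (W4,J1), (W5,J2)}
Size: 3

This assigns 3 workers to 3 distinct jobs.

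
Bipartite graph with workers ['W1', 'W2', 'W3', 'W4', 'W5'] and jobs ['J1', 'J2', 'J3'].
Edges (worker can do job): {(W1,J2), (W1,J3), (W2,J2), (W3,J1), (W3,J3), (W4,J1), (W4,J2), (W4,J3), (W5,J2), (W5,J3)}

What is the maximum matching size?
Maximum matching size = 3

Maximum matching: {(W3,J1), (W4,J3), (W5,J2)}
Size: 3

This assigns 3 workers to 3 distinct jobs.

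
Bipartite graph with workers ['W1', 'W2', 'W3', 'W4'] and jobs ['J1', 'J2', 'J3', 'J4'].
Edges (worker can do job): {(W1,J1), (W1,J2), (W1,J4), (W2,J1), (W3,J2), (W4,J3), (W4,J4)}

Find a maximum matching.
Matching: {(W1,J4), (W2,J1), (W3,J2), (W4,J3)}

Maximum matching (size 4):
  W1 → J4
  W2 → J1
  W3 → J2
  W4 → J3

Each worker is assigned to at most one job, and each job to at most one worker.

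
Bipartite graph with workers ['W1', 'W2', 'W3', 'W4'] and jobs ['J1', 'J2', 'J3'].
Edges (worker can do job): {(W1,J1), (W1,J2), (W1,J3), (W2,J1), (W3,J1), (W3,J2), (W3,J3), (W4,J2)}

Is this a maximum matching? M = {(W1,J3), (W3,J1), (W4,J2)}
Yes, size 3 is maximum

Proposed matching has size 3.
Maximum matching size for this graph: 3.

This is a maximum matching.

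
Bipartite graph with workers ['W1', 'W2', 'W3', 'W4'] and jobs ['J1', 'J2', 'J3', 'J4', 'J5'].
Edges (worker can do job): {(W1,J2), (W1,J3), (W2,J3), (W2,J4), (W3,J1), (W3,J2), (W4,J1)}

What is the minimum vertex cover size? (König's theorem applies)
Minimum vertex cover size = 4

By König's theorem: in bipartite graphs,
min vertex cover = max matching = 4

Maximum matching has size 4, so minimum vertex cover also has size 4.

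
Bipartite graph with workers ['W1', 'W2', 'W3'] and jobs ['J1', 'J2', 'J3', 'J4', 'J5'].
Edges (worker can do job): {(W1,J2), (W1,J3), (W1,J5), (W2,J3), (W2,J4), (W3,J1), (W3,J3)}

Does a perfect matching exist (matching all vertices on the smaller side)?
Yes, perfect matching exists (size 3)

Perfect matching: {(W1,J5), (W2,J3), (W3,J1)}
All 3 vertices on the smaller side are matched.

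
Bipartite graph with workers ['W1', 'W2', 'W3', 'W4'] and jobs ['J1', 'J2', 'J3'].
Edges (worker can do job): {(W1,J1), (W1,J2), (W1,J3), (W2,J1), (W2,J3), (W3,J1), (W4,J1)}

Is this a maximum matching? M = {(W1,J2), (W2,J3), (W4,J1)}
Yes, size 3 is maximum

Proposed matching has size 3.
Maximum matching size for this graph: 3.

This is a maximum matching.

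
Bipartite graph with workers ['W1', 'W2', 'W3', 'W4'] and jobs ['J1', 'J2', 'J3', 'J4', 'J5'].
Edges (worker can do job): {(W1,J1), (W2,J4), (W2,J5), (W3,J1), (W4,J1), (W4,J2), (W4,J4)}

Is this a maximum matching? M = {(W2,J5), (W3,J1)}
No, size 2 is not maximum

Proposed matching has size 2.
Maximum matching size for this graph: 3.

This is NOT maximum - can be improved to size 3.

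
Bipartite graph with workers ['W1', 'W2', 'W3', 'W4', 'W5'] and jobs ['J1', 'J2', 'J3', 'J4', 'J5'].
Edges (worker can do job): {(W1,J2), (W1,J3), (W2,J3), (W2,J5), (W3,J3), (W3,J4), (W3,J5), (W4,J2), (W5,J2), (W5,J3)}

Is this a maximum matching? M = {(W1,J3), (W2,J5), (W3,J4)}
No, size 3 is not maximum

Proposed matching has size 3.
Maximum matching size for this graph: 4.

This is NOT maximum - can be improved to size 4.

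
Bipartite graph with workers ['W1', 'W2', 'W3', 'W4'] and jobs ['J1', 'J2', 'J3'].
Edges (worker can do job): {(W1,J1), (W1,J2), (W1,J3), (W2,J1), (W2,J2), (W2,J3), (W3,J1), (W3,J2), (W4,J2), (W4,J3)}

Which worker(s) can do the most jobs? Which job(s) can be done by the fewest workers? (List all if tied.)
Most versatile: W1, W2 (3 jobs); Least covered: J1, J3 (3 workers)

Worker degrees (jobs they can do): W1:3, W2:3, W3:2, W4:2
Job degrees (workers who can do it): J1:3, J2:4, J3:3

Maximum worker degree is 3, achieved by: W1, W2
Minimum job degree is 3, achieved by: J1, J3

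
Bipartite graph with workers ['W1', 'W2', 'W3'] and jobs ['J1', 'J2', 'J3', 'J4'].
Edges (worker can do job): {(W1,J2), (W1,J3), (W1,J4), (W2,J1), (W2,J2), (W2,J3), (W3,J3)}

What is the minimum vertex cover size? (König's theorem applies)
Minimum vertex cover size = 3

By König's theorem: in bipartite graphs,
min vertex cover = max matching = 3

Maximum matching has size 3, so minimum vertex cover also has size 3.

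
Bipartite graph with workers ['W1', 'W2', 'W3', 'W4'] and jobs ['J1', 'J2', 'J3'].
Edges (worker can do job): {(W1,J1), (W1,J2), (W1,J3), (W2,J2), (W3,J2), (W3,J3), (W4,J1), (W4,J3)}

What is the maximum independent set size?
Maximum independent set = 4

By König's theorem:
- Min vertex cover = Max matching = 3
- Max independent set = Total vertices - Min vertex cover
- Max independent set = 7 - 3 = 4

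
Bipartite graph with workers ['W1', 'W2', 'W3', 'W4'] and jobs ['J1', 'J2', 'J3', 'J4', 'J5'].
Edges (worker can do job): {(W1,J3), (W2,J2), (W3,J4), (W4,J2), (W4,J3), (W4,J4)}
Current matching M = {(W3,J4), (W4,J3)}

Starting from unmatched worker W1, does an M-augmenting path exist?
Yes: W1 → J3 → W4 → J2

An M-augmenting path alternates non-matching / matching edges, starting and ending at unmatched vertices.
Path: W1 → J3 → W4 → J2
(J2 is unmatched in M, so the path is augmenting.)
Flipping edges along this path would increase |M| from 2 to 3.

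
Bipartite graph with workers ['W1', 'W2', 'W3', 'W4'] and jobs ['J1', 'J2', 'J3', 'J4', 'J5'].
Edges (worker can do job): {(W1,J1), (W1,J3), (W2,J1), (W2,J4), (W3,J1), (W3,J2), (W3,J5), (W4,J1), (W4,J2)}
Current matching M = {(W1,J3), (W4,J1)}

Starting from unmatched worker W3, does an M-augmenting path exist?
Yes: W3 → J5

An M-augmenting path alternates non-matching / matching edges, starting and ending at unmatched vertices.
Path: W3 → J5
(J5 is unmatched in M, so the path is augmenting.)
Flipping edges along this path would increase |M| from 2 to 3.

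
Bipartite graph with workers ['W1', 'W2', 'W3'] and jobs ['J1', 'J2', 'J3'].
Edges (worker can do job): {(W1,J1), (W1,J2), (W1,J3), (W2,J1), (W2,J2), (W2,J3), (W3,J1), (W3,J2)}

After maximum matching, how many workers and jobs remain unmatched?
Unmatched: 0 workers, 0 jobs

Maximum matching size: 3
Workers: 3 total, 3 matched, 0 unmatched
Jobs: 3 total, 3 matched, 0 unmatched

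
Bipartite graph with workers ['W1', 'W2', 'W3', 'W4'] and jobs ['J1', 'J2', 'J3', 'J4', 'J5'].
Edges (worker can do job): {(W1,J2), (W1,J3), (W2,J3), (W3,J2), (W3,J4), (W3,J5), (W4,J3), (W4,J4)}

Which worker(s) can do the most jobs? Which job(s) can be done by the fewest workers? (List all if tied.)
Most versatile: W3 (3 jobs); Least covered: J1 (0 workers)

Worker degrees (jobs they can do): W1:2, W2:1, W3:3, W4:2
Job degrees (workers who can do it): J1:0, J2:2, J3:3, J4:2, J5:1

Maximum worker degree is 3, achieved by: W3
Minimum job degree is 0, achieved by: J1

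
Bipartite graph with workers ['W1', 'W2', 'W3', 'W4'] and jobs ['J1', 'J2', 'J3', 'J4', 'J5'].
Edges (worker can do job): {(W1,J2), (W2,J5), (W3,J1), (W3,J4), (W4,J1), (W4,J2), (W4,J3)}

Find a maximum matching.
Matching: {(W1,J2), (W2,J5), (W3,J4), (W4,J3)}

Maximum matching (size 4):
  W1 → J2
  W2 → J5
  W3 → J4
  W4 → J3

Each worker is assigned to at most one job, and each job to at most one worker.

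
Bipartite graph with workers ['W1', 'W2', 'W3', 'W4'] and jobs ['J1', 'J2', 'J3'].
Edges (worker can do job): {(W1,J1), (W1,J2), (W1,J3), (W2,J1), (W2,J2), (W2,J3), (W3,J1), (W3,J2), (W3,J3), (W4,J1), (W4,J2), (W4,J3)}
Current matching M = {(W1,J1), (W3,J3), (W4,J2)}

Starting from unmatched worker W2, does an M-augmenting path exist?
No augmenting path from W2

Alternating search from W2 reaches jobs: {J1, J2, J3}.
Every reachable job is already matched in M, and following those matched edges back to workers exposes no further unvisited jobs.
No M-augmenting path from W2 exists.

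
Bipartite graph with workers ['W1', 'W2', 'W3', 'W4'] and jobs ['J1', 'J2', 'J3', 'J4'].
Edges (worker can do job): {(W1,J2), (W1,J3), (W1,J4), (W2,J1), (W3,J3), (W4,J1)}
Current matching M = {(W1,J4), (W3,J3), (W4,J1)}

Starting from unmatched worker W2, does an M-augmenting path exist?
No augmenting path from W2

Alternating search from W2 reaches jobs: {J1}.
Every reachable job is already matched in M, and following those matched edges back to workers exposes no further unvisited jobs.
No M-augmenting path from W2 exists.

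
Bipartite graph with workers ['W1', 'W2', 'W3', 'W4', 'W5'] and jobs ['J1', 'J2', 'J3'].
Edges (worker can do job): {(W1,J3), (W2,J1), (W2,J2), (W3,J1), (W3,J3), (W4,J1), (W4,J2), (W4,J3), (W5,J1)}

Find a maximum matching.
Matching: {(W2,J2), (W3,J1), (W4,J3)}

Maximum matching (size 3):
  W2 → J2
  W3 → J1
  W4 → J3

Each worker is assigned to at most one job, and each job to at most one worker.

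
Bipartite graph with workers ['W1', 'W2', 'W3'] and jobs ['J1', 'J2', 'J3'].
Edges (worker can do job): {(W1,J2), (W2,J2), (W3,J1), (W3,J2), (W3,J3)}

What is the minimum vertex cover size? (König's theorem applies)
Minimum vertex cover size = 2

By König's theorem: in bipartite graphs,
min vertex cover = max matching = 2

Maximum matching has size 2, so minimum vertex cover also has size 2.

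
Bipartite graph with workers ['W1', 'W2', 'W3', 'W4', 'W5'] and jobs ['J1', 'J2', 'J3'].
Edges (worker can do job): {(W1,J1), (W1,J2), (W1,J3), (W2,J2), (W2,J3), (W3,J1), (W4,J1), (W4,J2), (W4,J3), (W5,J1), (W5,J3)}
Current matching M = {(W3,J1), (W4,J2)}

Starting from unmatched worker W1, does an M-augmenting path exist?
Yes: W1 → J3

An M-augmenting path alternates non-matching / matching edges, starting and ending at unmatched vertices.
Path: W1 → J3
(J3 is unmatched in M, so the path is augmenting.)
Flipping edges along this path would increase |M| from 2 to 3.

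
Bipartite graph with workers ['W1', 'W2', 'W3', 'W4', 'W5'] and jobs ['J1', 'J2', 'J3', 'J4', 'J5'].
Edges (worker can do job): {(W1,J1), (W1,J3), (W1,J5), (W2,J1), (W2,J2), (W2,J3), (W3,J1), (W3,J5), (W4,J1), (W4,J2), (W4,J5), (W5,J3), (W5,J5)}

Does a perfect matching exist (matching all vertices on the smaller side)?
No, maximum matching has size 4 < 5

Maximum matching has size 4, need 5 for perfect matching.
Unmatched workers: ['W1']
Unmatched jobs: ['J4']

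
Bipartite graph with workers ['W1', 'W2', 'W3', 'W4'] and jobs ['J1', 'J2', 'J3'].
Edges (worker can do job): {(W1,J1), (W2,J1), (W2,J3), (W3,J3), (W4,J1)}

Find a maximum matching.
Matching: {(W3,J3), (W4,J1)}

Maximum matching (size 2):
  W3 → J3
  W4 → J1

Each worker is assigned to at most one job, and each job to at most one worker.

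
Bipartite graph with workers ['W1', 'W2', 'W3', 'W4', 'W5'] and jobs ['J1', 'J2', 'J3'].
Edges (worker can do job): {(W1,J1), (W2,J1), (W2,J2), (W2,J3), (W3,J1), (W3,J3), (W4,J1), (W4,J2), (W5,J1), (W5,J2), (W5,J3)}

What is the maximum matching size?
Maximum matching size = 3

Maximum matching: {(W2,J3), (W3,J1), (W5,J2)}
Size: 3

This assigns 3 workers to 3 distinct jobs.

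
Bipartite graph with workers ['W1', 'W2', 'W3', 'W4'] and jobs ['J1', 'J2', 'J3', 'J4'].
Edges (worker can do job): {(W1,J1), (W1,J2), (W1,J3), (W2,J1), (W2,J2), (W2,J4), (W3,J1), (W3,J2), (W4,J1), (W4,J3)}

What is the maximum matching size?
Maximum matching size = 4

Maximum matching: {(W1,J3), (W2,J4), (W3,J2), (W4,J1)}
Size: 4

This assigns 4 workers to 4 distinct jobs.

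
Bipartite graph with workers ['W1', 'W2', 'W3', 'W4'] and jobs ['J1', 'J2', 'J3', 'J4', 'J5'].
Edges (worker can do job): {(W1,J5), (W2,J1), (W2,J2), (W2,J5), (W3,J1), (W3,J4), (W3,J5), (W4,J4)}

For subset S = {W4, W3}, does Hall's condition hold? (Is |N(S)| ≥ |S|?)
Yes: |N(S)| = 3, |S| = 2

Subset S = {W4, W3}
Neighbors N(S) = {J1, J4, J5}

|N(S)| = 3, |S| = 2
Hall's condition: |N(S)| ≥ |S| is satisfied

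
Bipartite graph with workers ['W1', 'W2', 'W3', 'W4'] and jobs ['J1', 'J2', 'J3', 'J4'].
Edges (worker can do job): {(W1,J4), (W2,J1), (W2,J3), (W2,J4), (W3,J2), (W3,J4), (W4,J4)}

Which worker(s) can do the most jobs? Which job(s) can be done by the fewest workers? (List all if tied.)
Most versatile: W2 (3 jobs); Least covered: J1, J2, J3 (1 workers)

Worker degrees (jobs they can do): W1:1, W2:3, W3:2, W4:1
Job degrees (workers who can do it): J1:1, J2:1, J3:1, J4:4

Maximum worker degree is 3, achieved by: W2
Minimum job degree is 1, achieved by: J1, J2, J3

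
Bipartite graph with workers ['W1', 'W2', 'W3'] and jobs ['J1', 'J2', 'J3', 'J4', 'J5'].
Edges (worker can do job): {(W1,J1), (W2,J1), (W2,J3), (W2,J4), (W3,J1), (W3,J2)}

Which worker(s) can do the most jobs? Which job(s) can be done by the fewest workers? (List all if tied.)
Most versatile: W2 (3 jobs); Least covered: J5 (0 workers)

Worker degrees (jobs they can do): W1:1, W2:3, W3:2
Job degrees (workers who can do it): J1:3, J2:1, J3:1, J4:1, J5:0

Maximum worker degree is 3, achieved by: W2
Minimum job degree is 0, achieved by: J5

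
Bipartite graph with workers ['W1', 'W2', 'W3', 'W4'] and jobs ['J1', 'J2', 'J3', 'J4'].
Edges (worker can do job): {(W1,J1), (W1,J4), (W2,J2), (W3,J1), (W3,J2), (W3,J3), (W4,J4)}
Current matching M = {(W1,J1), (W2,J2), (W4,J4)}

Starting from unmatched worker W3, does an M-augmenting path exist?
Yes: W3 → J3

An M-augmenting path alternates non-matching / matching edges, starting and ending at unmatched vertices.
Path: W3 → J3
(J3 is unmatched in M, so the path is augmenting.)
Flipping edges along this path would increase |M| from 3 to 4.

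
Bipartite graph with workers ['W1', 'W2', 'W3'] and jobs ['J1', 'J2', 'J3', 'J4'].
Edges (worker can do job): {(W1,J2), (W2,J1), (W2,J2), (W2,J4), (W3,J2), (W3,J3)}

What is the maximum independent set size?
Maximum independent set = 4

By König's theorem:
- Min vertex cover = Max matching = 3
- Max independent set = Total vertices - Min vertex cover
- Max independent set = 7 - 3 = 4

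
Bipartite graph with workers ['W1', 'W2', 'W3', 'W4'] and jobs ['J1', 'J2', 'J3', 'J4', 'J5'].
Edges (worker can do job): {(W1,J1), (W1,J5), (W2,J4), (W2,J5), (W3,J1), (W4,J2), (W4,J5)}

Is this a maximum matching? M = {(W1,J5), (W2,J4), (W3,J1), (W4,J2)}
Yes, size 4 is maximum

Proposed matching has size 4.
Maximum matching size for this graph: 4.

This is a maximum matching.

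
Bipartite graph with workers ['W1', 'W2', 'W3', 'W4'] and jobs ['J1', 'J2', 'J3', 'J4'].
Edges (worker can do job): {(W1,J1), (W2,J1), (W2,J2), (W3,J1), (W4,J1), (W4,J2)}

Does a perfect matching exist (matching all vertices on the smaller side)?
No, maximum matching has size 2 < 4

Maximum matching has size 2, need 4 for perfect matching.
Unmatched workers: ['W3', 'W1']
Unmatched jobs: ['J3', 'J4']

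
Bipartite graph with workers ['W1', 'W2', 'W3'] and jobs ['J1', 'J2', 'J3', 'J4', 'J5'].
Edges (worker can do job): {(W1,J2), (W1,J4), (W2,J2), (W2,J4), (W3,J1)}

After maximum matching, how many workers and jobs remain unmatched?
Unmatched: 0 workers, 2 jobs

Maximum matching size: 3
Workers: 3 total, 3 matched, 0 unmatched
Jobs: 5 total, 3 matched, 2 unmatched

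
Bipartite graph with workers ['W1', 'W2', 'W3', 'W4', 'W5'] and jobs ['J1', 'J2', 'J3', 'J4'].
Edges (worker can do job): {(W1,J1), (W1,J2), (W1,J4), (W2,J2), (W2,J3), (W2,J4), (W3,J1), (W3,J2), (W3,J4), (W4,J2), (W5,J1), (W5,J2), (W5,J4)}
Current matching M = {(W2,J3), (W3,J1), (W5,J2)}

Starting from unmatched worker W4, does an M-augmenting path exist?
Yes: W4 → J2 → W5 → J1 → W3 → J4

An M-augmenting path alternates non-matching / matching edges, starting and ending at unmatched vertices.
Path: W4 → J2 → W5 → J1 → W3 → J4
(J4 is unmatched in M, so the path is augmenting.)
Flipping edges along this path would increase |M| from 3 to 4.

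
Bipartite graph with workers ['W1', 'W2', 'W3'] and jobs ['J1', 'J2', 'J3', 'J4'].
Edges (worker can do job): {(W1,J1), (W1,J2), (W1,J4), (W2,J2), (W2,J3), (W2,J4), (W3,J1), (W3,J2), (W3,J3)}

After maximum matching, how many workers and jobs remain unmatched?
Unmatched: 0 workers, 1 jobs

Maximum matching size: 3
Workers: 3 total, 3 matched, 0 unmatched
Jobs: 4 total, 3 matched, 1 unmatched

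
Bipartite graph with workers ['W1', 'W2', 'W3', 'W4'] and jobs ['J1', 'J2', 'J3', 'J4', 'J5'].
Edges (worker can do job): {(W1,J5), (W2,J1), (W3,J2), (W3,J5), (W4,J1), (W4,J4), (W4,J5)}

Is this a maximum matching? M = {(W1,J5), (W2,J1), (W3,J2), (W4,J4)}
Yes, size 4 is maximum

Proposed matching has size 4.
Maximum matching size for this graph: 4.

This is a maximum matching.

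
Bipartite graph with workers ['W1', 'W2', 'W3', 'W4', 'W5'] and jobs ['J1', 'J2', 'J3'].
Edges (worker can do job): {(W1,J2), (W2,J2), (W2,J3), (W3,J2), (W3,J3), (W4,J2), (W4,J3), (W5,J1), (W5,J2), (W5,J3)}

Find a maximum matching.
Matching: {(W3,J3), (W4,J2), (W5,J1)}

Maximum matching (size 3):
  W3 → J3
  W4 → J2
  W5 → J1

Each worker is assigned to at most one job, and each job to at most one worker.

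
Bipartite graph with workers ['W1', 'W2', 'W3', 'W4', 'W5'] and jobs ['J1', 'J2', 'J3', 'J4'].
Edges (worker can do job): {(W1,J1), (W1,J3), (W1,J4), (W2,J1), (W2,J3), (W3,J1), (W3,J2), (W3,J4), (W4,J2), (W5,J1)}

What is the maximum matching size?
Maximum matching size = 4

Maximum matching: {(W1,J3), (W3,J4), (W4,J2), (W5,J1)}
Size: 4

This assigns 4 workers to 4 distinct jobs.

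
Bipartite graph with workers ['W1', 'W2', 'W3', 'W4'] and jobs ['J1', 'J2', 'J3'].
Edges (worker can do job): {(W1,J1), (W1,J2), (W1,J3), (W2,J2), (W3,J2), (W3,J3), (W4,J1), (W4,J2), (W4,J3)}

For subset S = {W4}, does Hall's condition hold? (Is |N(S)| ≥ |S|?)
Yes: |N(S)| = 3, |S| = 1

Subset S = {W4}
Neighbors N(S) = {J1, J2, J3}

|N(S)| = 3, |S| = 1
Hall's condition: |N(S)| ≥ |S| is satisfied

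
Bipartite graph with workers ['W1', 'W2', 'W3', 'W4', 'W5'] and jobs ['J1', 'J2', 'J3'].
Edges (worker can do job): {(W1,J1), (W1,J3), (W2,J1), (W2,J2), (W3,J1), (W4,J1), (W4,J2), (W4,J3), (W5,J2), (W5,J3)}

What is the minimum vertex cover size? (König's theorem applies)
Minimum vertex cover size = 3

By König's theorem: in bipartite graphs,
min vertex cover = max matching = 3

Maximum matching has size 3, so minimum vertex cover also has size 3.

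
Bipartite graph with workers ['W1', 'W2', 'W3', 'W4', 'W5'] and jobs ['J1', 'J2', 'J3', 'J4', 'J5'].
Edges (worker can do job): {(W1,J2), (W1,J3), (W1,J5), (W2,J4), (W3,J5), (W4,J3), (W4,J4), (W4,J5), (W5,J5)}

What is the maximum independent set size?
Maximum independent set = 6

By König's theorem:
- Min vertex cover = Max matching = 4
- Max independent set = Total vertices - Min vertex cover
- Max independent set = 10 - 4 = 6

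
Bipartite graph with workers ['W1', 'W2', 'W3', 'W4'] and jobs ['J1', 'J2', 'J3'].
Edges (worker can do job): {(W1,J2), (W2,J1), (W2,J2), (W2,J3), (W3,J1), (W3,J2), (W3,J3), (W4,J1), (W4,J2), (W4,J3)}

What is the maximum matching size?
Maximum matching size = 3

Maximum matching: {(W2,J1), (W3,J2), (W4,J3)}
Size: 3

This assigns 3 workers to 3 distinct jobs.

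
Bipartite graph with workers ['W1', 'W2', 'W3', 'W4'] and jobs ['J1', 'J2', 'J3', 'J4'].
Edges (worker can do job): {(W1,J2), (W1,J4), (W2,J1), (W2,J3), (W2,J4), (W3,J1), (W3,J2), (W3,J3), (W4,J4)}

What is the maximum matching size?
Maximum matching size = 4

Maximum matching: {(W1,J2), (W2,J3), (W3,J1), (W4,J4)}
Size: 4

This assigns 4 workers to 4 distinct jobs.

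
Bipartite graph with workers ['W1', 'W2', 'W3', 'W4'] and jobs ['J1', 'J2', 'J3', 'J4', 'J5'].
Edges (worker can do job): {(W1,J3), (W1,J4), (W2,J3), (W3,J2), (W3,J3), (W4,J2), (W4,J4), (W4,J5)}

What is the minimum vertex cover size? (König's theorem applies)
Minimum vertex cover size = 4

By König's theorem: in bipartite graphs,
min vertex cover = max matching = 4

Maximum matching has size 4, so minimum vertex cover also has size 4.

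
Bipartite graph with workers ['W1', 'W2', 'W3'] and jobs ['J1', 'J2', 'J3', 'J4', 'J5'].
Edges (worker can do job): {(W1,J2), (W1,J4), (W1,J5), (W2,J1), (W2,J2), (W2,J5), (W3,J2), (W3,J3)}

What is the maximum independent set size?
Maximum independent set = 5

By König's theorem:
- Min vertex cover = Max matching = 3
- Max independent set = Total vertices - Min vertex cover
- Max independent set = 8 - 3 = 5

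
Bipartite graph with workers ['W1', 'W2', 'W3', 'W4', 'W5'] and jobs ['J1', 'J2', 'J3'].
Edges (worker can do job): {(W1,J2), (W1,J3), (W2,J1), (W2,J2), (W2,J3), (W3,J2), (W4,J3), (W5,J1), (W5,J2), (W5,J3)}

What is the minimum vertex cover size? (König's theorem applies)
Minimum vertex cover size = 3

By König's theorem: in bipartite graphs,
min vertex cover = max matching = 3

Maximum matching has size 3, so minimum vertex cover also has size 3.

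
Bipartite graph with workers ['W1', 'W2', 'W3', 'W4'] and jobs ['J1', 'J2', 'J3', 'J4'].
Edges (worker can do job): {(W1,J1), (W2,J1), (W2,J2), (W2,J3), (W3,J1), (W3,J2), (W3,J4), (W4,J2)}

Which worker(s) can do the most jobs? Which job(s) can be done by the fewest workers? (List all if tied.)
Most versatile: W2, W3 (3 jobs); Least covered: J3, J4 (1 workers)

Worker degrees (jobs they can do): W1:1, W2:3, W3:3, W4:1
Job degrees (workers who can do it): J1:3, J2:3, J3:1, J4:1

Maximum worker degree is 3, achieved by: W2, W3
Minimum job degree is 1, achieved by: J3, J4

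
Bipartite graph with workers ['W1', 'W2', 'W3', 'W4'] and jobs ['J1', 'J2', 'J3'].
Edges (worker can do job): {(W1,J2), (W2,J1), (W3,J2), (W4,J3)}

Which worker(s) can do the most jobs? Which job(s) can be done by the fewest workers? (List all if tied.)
Most versatile: W1, W2, W3, W4 (1 jobs); Least covered: J1, J3 (1 workers)

Worker degrees (jobs they can do): W1:1, W2:1, W3:1, W4:1
Job degrees (workers who can do it): J1:1, J2:2, J3:1

Maximum worker degree is 1, achieved by: W1, W2, W3, W4
Minimum job degree is 1, achieved by: J1, J3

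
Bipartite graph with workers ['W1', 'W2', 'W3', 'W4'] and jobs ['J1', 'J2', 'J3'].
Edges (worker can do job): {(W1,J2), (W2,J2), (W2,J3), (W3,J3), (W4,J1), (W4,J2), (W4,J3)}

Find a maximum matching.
Matching: {(W1,J2), (W3,J3), (W4,J1)}

Maximum matching (size 3):
  W1 → J2
  W3 → J3
  W4 → J1

Each worker is assigned to at most one job, and each job to at most one worker.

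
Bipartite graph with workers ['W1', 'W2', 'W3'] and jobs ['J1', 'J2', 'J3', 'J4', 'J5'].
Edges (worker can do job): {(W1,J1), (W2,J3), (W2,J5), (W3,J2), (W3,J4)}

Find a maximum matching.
Matching: {(W1,J1), (W2,J5), (W3,J2)}

Maximum matching (size 3):
  W1 → J1
  W2 → J5
  W3 → J2

Each worker is assigned to at most one job, and each job to at most one worker.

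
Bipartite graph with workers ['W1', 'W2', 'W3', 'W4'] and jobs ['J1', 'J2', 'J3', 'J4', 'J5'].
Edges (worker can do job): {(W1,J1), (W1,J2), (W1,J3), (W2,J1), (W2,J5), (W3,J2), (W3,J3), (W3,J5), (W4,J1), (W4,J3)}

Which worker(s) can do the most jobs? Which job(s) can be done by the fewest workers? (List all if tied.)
Most versatile: W1, W3 (3 jobs); Least covered: J4 (0 workers)

Worker degrees (jobs they can do): W1:3, W2:2, W3:3, W4:2
Job degrees (workers who can do it): J1:3, J2:2, J3:3, J4:0, J5:2

Maximum worker degree is 3, achieved by: W1, W3
Minimum job degree is 0, achieved by: J4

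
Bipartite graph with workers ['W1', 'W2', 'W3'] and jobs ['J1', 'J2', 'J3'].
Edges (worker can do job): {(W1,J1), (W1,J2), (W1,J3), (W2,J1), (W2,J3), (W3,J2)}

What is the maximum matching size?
Maximum matching size = 3

Maximum matching: {(W1,J1), (W2,J3), (W3,J2)}
Size: 3

This assigns 3 workers to 3 distinct jobs.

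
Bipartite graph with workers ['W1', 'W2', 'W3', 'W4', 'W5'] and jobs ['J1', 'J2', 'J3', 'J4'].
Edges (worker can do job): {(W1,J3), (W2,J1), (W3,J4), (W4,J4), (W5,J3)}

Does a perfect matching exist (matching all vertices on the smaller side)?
No, maximum matching has size 3 < 4

Maximum matching has size 3, need 4 for perfect matching.
Unmatched workers: ['W4', 'W1']
Unmatched jobs: ['J2']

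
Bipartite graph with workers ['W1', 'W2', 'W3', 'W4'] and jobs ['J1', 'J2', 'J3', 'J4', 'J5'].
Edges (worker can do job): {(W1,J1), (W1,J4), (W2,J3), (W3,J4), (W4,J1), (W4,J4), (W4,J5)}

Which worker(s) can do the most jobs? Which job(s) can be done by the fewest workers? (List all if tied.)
Most versatile: W4 (3 jobs); Least covered: J2 (0 workers)

Worker degrees (jobs they can do): W1:2, W2:1, W3:1, W4:3
Job degrees (workers who can do it): J1:2, J2:0, J3:1, J4:3, J5:1

Maximum worker degree is 3, achieved by: W4
Minimum job degree is 0, achieved by: J2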